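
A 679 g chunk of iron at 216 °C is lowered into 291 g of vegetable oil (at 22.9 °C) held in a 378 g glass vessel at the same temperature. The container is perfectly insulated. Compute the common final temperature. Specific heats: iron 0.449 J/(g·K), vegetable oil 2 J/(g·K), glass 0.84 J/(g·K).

Heat gained plus heat lost sum to zero:
679*0.449*(T − 216) + 291*2*(T − 22.9) + 378*0.84*(T − 22.9) = 0
304.87(T − 216) + 582(T − 22.9) + 317.52(T − 22.9) = 0
(304.87 + 582 + 317.52) T = 304.87*216 + 582*22.9 + 317.52*22.9
T = 86451/1204.4 ≈ 71.78 °C

T_f ≈ 71.8 °C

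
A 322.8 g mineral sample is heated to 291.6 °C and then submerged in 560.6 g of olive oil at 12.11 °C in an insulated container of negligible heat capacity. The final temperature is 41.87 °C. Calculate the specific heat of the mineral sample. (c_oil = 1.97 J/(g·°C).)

Net heat exchanged in the isolated system is zero:
322.8·c·(41.87 − 291.6) + 560.6·1.97·(41.87 − 12.11) = 0
-80613 c = -32866
c = -32866/-80613 ≈ 0.4077 J/(g·°C)

c ≈ 0.408 J/(g·°C)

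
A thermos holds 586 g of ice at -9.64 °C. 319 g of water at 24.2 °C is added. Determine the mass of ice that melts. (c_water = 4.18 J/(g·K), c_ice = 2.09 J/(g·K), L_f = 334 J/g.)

Heat available from the water dropping to 0 °C: 319·4.18·24.2 = 32269 J.
Of that, 586·2.09·9.64 = 11806 J goes to bring the ice to 0 °C, leaving 20462 J.
Fully melting the ice requires m_ice L_f = 586·334 = 195724 J.
That's not enough to melt it all — equilibrium is at 0 °C with ice remaining.
m_melt = 20462 / L_f = 61.26 g.

m_melted ≈ 61.3 g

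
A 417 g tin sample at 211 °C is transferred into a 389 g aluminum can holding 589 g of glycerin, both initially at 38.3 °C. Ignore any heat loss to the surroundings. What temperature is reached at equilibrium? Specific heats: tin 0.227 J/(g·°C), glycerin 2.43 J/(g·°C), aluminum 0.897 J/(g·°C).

T_f = Σ m_i c_i T_i / Σ m_i c_i:
T_f = (94.66×211 + 1431.3×38.3 + 348.93×38.3) / (94.66 + 1431.3 + 348.93)
    = 88155 / 1874.9 ≈ 47.02 °C

T_f ≈ 47.0 °C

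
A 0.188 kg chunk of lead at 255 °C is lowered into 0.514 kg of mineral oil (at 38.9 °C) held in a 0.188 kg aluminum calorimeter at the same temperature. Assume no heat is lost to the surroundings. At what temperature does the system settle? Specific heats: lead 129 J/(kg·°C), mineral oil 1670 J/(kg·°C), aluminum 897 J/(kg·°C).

T_f = Σ m_i c_i T_i / Σ m_i c_i:
T_f = (24.25*255 + 858.38*38.9 + 168.64*38.9) / (24.25 + 858.38 + 168.64)
    = 46135 / 1051.3 ≈ 43.89 °C

T_f ≈ 43.9 °C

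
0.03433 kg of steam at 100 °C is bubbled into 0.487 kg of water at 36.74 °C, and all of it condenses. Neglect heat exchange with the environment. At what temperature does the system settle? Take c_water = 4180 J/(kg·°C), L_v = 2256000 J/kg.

T_f ≈ 76.4 °C

Conservation of energy gives ΣQ = 0:
steam→water at 100 °C releases m L_v = 0.03433·2256000 = 77448; condensate cools 100→T: 0.03433·4180·(T − 100) = 143.5(T − 100); original water: 2035.7(T − 36.74)
2179.2 T = 77448 + 14350 + 74790 = 166589
T ≈ 76.45 °C — below 100 °C, confirming all the steam condensed.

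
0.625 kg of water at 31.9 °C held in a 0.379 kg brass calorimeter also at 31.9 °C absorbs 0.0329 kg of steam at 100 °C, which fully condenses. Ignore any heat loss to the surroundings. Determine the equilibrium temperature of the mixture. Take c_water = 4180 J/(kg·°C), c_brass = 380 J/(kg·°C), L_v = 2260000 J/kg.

T_f ≈ 60.8 °C

Setting the total heat transfer to zero:
condense steam: −0.0329·2260000 = −74354; condensed water 100 °C→T: 137.52(T − 100); water warms: 0.625·4180·(T − 31.9) = 2612.5(T − 31.9); cup: 144.02(T − 31.9)
2894 T = 74354 + 13752 + 87933 = 176039
T ≈ 60.83 °C, under the boiling point, so the assumption holds.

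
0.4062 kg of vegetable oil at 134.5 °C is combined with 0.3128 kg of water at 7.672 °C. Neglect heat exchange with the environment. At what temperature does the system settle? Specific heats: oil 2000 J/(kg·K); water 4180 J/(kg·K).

T_f ≈ 56.3 °C

T_f = Σ m_i c_i T_i / Σ m_i c_i:
T_f = (812.4·134.5 + 1307.5·7.672) / (812.4 + 1307.5)
    = 119299 / 2119.9 ≈ 56.28 °C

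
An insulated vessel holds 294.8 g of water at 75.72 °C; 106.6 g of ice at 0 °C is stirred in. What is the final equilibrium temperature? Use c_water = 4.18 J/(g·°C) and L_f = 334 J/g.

T_f ≈ 34.4 °C

Energy balance with sensible and latent terms:
fusion: m_ice L_f = 106.6×334 = 35604; meltwater 0→T: 106.6×4.18×T = 445.59 T; water cools: 294.8×4.18×(T − 75.72) = 1232.3(T − 75.72)
1677.9 T = 93307 − 35604 = 57703
T ≈ 34.39 °C. Since T > 0 °C, the all-ice-melts assumption holds.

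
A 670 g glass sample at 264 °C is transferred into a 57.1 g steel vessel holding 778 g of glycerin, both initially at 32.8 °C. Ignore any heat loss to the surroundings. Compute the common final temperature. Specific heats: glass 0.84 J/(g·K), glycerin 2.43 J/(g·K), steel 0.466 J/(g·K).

Net heat exchanged in the isolated system is zero:
670×0.84×(T − 264) + 778×2.43×(T − 32.8) + 57.1×0.466×(T − 32.8) = 0
562.8(T − 264) + 1890.5(T − 32.8) + 26.61(T − 32.8) = 0
2479.9 T = 211462
T = 211462/2479.9 ≈ 85.27 °C

T_f ≈ 85.3 °C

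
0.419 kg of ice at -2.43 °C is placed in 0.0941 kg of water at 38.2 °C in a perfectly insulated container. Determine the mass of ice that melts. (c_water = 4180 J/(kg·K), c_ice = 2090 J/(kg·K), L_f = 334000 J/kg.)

Heat available from the water dropping to 0 °C: 0.0941×4180×38.2 = 15026 J.
Warming the ice to 0 °C takes 0.419×2090×2.43 = 2128 J, leaving 12898 J for melting.
To melt every bit of ice: 0.419×334000 = 139946 J.
Since 12898 < 139946 J, not all the ice melts; equilibrium is at 0 °C.
m_melted×334000 = 12898  ⇒  m_melted ≈ 0.03862 kg.

m_melted ≈ 0.0386 kg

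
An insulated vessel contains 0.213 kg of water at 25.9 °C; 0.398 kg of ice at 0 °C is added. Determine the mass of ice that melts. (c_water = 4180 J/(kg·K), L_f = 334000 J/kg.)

Water can give up m c ΔT = 0.213·4180·25.9 = 23060 J before reaching 0 °C.
Fully melting the ice requires m_ice L_f = 0.398·334000 = 132932 J.
That's not enough to melt it all — equilibrium is at 0 °C with ice remaining.
m_melt = 23060 / L_f = 0.06904 kg.

m_melted ≈ 0.069 kg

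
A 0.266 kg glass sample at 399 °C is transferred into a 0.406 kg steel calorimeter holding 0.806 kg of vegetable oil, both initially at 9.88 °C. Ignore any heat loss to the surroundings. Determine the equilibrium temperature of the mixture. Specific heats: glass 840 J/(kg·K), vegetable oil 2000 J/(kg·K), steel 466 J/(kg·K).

T_f ≈ 52.8 °C

Let T be the final temperature. ΣQ_i = 0:
0.266·840·(T − 399) + 0.806·2000·(T − 9.88) + 0.406·466·(T − 9.88) = 0
223.44(T − 399) + 1612(T − 9.88) + 189.2(T − 9.88) = 0
(223.44 + 1612 + 189.2) T = 223.44·399 + 1612·9.88 + 189.2·9.88
T = 106948 / 2024.6 = 52.8 °C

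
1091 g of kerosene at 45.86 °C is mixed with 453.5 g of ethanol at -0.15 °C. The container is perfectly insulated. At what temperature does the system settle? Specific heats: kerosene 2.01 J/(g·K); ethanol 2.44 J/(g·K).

T_f ≈ 30.4 °C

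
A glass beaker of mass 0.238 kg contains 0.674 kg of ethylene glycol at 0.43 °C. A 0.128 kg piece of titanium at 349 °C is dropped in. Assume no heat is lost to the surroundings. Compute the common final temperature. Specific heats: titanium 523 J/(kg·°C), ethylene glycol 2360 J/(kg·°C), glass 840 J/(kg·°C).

T_f ≈ 13.0 °C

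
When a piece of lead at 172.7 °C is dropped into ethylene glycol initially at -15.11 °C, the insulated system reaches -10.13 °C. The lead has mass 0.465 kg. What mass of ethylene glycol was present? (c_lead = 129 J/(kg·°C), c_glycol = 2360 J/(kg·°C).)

|Q_lead| = |Q_glycol|:
0.465·129·(172.7 − -10.13) = m·2360·(-10.13 − (-15.11))
11753 m = 10967  ⇒  m ≈ 0.9331 kg

m ≈ 0.933 kg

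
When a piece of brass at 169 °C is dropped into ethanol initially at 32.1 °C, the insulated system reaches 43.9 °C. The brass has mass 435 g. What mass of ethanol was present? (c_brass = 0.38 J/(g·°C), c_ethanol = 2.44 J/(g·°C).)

|Q_brass| = |Q_ethanol|:
435×0.38×(169 − 43.9) = m×2.44×(43.9 − 32.1)
28.79 m = 20679  ⇒  m ≈ 718.2 g

m ≈ 718 g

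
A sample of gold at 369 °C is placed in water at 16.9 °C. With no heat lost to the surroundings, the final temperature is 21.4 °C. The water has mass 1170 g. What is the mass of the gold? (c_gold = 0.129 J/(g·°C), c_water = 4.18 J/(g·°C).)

m ≈ 491 g

|Q_gold| = |Q_water|:
m×0.129×(369 − 21.4) = 1170×4.18×(21.4 − 16.9)
44.84 m = 22008  ⇒  m ≈ 490.8 g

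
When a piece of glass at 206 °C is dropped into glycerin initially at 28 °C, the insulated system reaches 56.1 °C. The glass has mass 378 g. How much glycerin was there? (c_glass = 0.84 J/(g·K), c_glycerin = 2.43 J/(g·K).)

m ≈ 697 g

|Q_glass| = |Q_glycerin|:
378×0.84×(206 − 56.1) = m×2.43×(56.1 − 28)
68.28 m = 47596  ⇒  m ≈ 697 g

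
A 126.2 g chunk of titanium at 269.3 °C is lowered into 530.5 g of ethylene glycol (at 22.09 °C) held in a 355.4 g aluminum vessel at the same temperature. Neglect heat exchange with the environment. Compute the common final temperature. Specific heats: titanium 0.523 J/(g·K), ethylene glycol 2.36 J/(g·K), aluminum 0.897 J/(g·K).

T_f ≈ 32.1 °C

Energy conservation, ΣQ = 0:
126.2*0.523*(T − 269.3) + 530.5*2.36*(T − 22.09) + 355.4*0.897*(T − 22.09) = 0
1636.8 T = 52473
T = 52473 / 1636.8 = 32.1 °C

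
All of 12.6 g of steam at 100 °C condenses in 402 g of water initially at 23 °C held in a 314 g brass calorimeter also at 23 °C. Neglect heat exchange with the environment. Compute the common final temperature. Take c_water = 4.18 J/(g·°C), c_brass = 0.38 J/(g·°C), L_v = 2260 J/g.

T_f ≈ 40.6 °C

Energy conservation, ΣQ = 0:
condense steam: −12.6×2260 = −28476; condensate cools 100→T: 12.6×4.18×(T − 100) = 52.67(T − 100); water warms: 402×4.18×(T − 23) = 1680.4(T − 23); brass cup: 314×0.38×(T − 23) = 119.32(T − 23)
1852.3 T = 28476 + 5266.8 + 41393 = 75135
T ≈ 40.56 °C (< 100 °C, so full condensation is consistent).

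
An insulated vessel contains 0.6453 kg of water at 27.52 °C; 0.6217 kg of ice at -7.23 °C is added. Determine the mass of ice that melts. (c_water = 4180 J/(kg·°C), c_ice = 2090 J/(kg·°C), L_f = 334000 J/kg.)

Heat available from the water dropping to 0 °C: 0.6453×4180×27.52 = 74231 J.
Of that, 0.6217×2090×7.23 = 9394.3 J goes to bring the ice to 0 °C, leaving 64837 J.
Melting all 0.6217 kg of ice would need 0.6217×334000 = 207648 J.
Since 64837 < 207648 J, not all the ice melts; equilibrium is at 0 °C.
Mass melted = 64837/334000 ≈ 0.1941 kg.

m_melted ≈ 0.194 kg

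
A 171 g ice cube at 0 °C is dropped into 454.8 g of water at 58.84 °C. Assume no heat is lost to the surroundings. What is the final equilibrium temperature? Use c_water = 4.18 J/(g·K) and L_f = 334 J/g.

Taking heat into each body as positive, Σ m c ΔT = 0:
melt ice: 171·334 = 57114; warm the meltwater: 714.78 T; water cools: 454.8·4.18·(T − 58.84) = 1901.1(T − 58.84)
2615.8 T = 111859 − 57114 = 54745
T ≈ 20.93 °C — above 0 °C, consistent with complete melting.

T_f ≈ 20.9 °C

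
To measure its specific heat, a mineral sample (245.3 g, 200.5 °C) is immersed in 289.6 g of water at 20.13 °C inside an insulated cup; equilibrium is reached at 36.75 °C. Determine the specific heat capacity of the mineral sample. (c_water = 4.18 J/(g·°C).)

Heat lost by the mineral sample = heat gained by the water:
245.3·c·(200.5 − 36.75) = 289.6·4.18·(36.75 − 20.13)
40168 c = 20119  ⇒  c ≈ 0.5009 J/(g·°C)

c ≈ 0.501 J/(g·°C)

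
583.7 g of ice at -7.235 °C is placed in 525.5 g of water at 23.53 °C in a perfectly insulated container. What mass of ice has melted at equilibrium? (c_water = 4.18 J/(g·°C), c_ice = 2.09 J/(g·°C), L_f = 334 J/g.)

m_melted ≈ 128 g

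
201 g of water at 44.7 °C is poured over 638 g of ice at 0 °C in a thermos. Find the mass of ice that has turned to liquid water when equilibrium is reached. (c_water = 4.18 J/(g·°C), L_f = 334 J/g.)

Water can give up m c ΔT = 201×4.18×44.7 = 37556 J before reaching 0 °C.
Fully melting the ice requires m_ice L_f = 638×334 = 213092 J.
37556 J < 213092 J, so only part of the ice melts and the system sits at 0 °C.
m_melt = 37556 / L_f = 112.4 g.

m_melted ≈ 112 g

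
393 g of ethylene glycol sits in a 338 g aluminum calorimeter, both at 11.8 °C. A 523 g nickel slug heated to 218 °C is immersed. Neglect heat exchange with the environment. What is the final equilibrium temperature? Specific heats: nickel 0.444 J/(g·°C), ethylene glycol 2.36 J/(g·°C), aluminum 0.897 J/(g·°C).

T_f ≈ 44.5 °C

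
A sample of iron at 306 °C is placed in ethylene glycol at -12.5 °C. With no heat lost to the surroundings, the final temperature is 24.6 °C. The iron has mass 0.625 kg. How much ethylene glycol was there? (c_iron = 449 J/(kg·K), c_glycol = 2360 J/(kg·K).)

Heat lost by the iron = heat gained by the glycol:
0.625×449×(306 − 24.6) = m×2360×(24.6 − (-12.5))
87556 m = 78968  ⇒  m ≈ 0.9019 kg

m ≈ 0.902 kg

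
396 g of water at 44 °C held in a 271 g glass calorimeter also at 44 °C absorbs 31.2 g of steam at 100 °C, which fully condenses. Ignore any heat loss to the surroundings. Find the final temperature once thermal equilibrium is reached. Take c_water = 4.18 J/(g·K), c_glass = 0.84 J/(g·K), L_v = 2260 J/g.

T_f ≈ 82.6 °C

Taking heat into each body as positive, Σ m c ΔT = 0:
condense steam: −31.2×2260 = −70512; condensate cools 100→T: 31.2×4.18×(T − 100) = 130.42(T − 100); water warms: 396×4.18×(T − 44) = 1655.3(T − 44); cup: 227.64(T − 44)
2013.3 T = 70512 + 13042 + 82848 = 166402
T ≈ 82.65 °C (< 100 °C, so full condensation is consistent).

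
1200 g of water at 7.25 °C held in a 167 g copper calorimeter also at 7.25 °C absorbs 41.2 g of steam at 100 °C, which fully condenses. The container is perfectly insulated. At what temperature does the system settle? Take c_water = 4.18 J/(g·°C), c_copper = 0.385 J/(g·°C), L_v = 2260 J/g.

Setting the total heat transfer to zero:
steam→water at 100 °C releases m L_v = 41.2·2260 = 93112
  condensate cools 100→T: 41.2·4.18·(T − 100) = 172.22(T − 100)
  water warms: 1200·4.18·(T − 7.25) = 5016(T − 7.25)
  cup: 64.3(T − 7.25)
5252.5 T = 93112 + 17222 + 36832 = 147166
T ≈ 28.02 °C, under the boiling point, so the assumption holds.

T_f ≈ 28.0 °C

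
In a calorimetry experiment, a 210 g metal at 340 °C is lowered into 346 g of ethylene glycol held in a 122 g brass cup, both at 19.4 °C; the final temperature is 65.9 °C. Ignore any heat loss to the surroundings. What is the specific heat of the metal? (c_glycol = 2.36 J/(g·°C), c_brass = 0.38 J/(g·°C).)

c ≈ 0.697 J/(g·°C)

Setting the total heat transfer to zero:
210×c×(65.9 − 340) + 346×2.36×(65.9 − 19.4) + 122×0.38×(65.9 − 19.4) = 0
-57561 c = -40126
c = -40126/-57561 ≈ 0.6971 J/(g·°C)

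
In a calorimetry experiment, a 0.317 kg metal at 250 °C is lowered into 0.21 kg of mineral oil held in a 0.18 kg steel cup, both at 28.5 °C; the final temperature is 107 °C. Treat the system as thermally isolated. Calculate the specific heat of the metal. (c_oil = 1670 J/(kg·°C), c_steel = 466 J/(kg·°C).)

c ≈ 753 J/(kg·°C)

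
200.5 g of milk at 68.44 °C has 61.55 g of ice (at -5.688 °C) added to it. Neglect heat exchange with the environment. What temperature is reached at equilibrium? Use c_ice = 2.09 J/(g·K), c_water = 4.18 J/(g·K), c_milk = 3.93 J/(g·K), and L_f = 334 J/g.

Conservation of energy gives ΣQ = 0:
ice -5.688→0 °C: 61.55×2.09×5.688 = 731.7
  melt ice: 61.55×334 = 20558
  meltwater 0→T: 61.55×4.18×T = 257.28 T
  milk cools: 200.5×3.93×(T − 68.44) = 787.97(T − 68.44)
1045.2 T = 53928 − 21289 = 32639
T ≈ 31.23 °C — above 0 °C, consistent with complete melting.

T_f ≈ 31.2 °C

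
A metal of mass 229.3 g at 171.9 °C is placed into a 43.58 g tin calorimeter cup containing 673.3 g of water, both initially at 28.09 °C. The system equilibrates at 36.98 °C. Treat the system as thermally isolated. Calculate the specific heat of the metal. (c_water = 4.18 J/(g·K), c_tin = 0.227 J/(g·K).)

c ≈ 0.812 J/(g·K)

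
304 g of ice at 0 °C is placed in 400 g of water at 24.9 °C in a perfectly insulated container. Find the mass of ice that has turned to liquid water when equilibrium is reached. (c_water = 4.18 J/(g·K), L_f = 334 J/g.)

m_melted ≈ 125 g

Cooling the water to 0 °C releases 400×4.18×24.9 = 41633 J.
Melting all 304 g of ice would need 304×334 = 101536 J.
That's not enough to melt it all — equilibrium is at 0 °C with ice remaining.
m_melted×334 = 41633  ⇒  m_melted ≈ 124.6 g.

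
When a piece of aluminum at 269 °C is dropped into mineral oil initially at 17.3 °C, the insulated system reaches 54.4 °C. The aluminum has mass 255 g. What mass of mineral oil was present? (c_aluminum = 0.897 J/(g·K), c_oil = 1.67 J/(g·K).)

m ≈ 792 g

Conservation of energy gives ΣQ = 0:
255·0.897·(54.4 − 269) + m·1.67·(54.4 − 17.3) = 0
61.96 m = 49087
m = 49087/61.96 ≈ 792.3 g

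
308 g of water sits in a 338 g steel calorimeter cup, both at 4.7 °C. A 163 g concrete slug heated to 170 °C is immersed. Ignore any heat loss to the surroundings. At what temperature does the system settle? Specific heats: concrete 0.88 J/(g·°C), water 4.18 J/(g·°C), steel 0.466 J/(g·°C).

T_f is the heat-capacity-weighted average of the initial temperatures:
T_f = (143.44·170 + 1287.4·4.7 + 157.51·4.7) / (143.44 + 1287.4 + 157.51)
    = 31176 / 1588.4 ≈ 19.63 °C

T_f ≈ 19.6 °C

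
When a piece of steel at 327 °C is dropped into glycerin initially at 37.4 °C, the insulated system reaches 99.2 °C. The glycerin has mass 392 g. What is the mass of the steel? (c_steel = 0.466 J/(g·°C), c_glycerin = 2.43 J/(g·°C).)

Energy conservation, ΣQ = 0:
m·0.466·(99.2 − 327) + 392·2.43·(99.2 − 37.4) = 0
-106.15 m = -58868
m = -58868/-106.15 ≈ 554.6 g

m ≈ 555 g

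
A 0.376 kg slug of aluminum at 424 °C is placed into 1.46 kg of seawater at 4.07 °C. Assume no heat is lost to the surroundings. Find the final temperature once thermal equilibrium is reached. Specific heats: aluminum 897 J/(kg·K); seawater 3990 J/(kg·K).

|Q_aluminum| = |Q_seawater|:
0.376*897*(424 − T) = 1.46*3990*(T − 4.07)
337.27(424 − T) = 5825.4(T − 4.07)
6162.7 T = 166713  ⇒  T ≈ 27.05 °C

T_f ≈ 27.1 °C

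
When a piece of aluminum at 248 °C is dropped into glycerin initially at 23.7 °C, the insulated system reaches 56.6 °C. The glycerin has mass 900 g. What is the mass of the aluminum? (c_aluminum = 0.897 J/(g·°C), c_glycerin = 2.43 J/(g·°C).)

Taking heat into each body as positive, Σ m c ΔT = 0:
m×0.897×(56.6 − 248) + 900×2.43×(56.6 − 23.7) = 0
-171.69 m = -71952
m = -71952/-171.69 ≈ 419.1 g

m ≈ 419 g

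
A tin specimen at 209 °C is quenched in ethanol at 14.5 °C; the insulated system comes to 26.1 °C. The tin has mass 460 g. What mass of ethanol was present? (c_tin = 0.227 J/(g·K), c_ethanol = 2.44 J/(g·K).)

m ≈ 675 g

Heat lost by the tin = heat gained by the ethanol:
460·0.227·(209 − 26.1) = m·2.44·(26.1 − 14.5)
28.3 m = 19098  ⇒  m ≈ 674.8 g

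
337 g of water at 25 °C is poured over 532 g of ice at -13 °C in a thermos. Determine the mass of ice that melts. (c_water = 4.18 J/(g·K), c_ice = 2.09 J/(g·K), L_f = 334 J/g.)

m_melted ≈ 62.2 g

Heat available from the water dropping to 0 °C: 337×4.18×25 = 35216 J.
Warming the ice to 0 °C takes 532×2.09×13 = 14454 J, leaving 20762 J for melting.
Fully melting the ice requires m_ice L_f = 532×334 = 177688 J.
That's not enough to melt it all — equilibrium is at 0 °C with ice remaining.
m_melt = 20762 / L_f = 62.16 g.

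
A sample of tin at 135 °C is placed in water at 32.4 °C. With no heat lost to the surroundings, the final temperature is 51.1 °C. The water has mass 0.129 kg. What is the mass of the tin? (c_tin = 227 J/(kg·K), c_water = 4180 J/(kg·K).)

m ≈ 0.529 kg

|Q_tin| = |Q_water|:
m×227×(135 − 51.1) = 0.129×4180×(51.1 − 32.4)
19045 m = 10083  ⇒  m ≈ 0.5294 kg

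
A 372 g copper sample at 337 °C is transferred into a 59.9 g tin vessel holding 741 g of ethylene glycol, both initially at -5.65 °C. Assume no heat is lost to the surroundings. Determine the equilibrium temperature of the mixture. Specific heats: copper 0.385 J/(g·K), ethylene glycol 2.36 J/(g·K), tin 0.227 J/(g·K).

T_f ≈ 20.1 °C

With ΣQ=0 the equilibrium temperature is the m·c-weighted mean:
T_f = (143.22·337 + 1748.8·(-5.65) + 13.6·(-5.65)) / (143.22 + 1748.8 + 13.6)
    = 38308 / 1905.6 ≈ 20.10 °C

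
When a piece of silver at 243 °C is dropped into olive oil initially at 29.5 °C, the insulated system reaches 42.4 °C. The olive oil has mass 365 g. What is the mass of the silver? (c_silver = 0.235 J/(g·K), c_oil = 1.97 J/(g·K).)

Heat lost by the silver = heat gained by the oil:
m×0.235×(243 − 42.4) = 365×1.97×(42.4 − 29.5)
47.14 m = 9275.7  ⇒  m ≈ 196.8 g

m ≈ 197 g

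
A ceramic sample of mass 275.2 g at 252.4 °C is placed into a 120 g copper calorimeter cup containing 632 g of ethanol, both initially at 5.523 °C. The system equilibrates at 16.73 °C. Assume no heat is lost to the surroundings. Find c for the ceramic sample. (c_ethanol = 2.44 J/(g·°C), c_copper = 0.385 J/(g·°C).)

c ≈ 0.274 J/(g·°C)

Taking heat into each body as positive, Σ m c ΔT = 0:
275.2×c×(16.73 − 252.4) + 632×2.44×(16.73 − 5.523) + 120×0.385×(16.73 − 5.523) = 0
-64856 c = -17800
c = -17800/-64856 ≈ 0.2745 J/(g·°C)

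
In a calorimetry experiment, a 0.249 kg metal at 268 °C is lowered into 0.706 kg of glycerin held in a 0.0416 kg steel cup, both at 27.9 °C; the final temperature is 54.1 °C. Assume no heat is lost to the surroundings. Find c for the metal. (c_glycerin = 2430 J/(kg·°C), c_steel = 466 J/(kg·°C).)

Taking heat into each body as positive, Σ m c ΔT = 0:
0.249×c×(54.1 − 268) + 0.706×2430×(54.1 − 27.9) + 0.0416×466×(54.1 − 27.9) = 0
-53.26 c = -45456
c = -45456/-53.26 ≈ 853.5 J/(kg·°C)

c ≈ 853 J/(kg·°C)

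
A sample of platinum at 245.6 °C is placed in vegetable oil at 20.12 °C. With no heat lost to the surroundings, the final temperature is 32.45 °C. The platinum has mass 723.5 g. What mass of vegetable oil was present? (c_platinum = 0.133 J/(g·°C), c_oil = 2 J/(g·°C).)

m ≈ 832 g

Setting the total heat transfer to zero:
723.5·0.133·(32.45 − 245.6) + m·2·(32.45 − 20.12) = 0
24.66 m = 20510
m = 20510/24.66 ≈ 831.7 g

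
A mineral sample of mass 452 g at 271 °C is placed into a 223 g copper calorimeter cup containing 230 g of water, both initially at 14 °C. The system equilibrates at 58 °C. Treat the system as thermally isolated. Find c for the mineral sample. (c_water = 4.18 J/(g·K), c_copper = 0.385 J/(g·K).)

c ≈ 0.479 J/(g·K)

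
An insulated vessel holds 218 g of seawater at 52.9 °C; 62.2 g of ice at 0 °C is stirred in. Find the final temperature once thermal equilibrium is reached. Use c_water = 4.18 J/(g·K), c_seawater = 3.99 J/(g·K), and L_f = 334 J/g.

T_f ≈ 22.3 °C

Sum of m c ΔT and latent-heat terms is zero:
fusion: m_ice L_f = 62.2×334 = 20775
  meltwater 0→T: 62.2×4.18×T = 260 T
  seawater: 869.82(T − 52.9)
1129.8 T = 46013 − 20775 = 25239
T ≈ 22.34 °C. Since T > 0 °C, the all-ice-melts assumption holds.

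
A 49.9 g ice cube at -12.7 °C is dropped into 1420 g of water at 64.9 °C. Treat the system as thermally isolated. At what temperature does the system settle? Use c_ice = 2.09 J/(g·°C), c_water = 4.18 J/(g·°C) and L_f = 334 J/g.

T_f ≈ 59.8 °C

Taking heat into each body as positive, Σ m c ΔT = 0:
ice -12.7→0 °C: 49.9·2.09·12.7 = 1324.5; latent heat to melt: 49.9·334 = 16667; warm the meltwater: 208.58 T; water cools: 1420·4.18·(T − 64.9) = 5935.6(T − 64.9)
6144.2 T = 385220 − 17991 = 367229
T ≈ 59.77 °C. Since T > 0 °C, the all-ice-melts assumption holds.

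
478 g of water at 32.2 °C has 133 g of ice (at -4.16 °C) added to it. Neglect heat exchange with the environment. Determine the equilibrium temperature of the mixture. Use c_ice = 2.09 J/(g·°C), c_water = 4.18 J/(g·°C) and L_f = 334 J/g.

Taking heat into each body as positive, Σ m c ΔT = 0:
ice -4.16→0 °C: 133·2.09·4.16 = 1156.4
  melt ice: 133·334 = 44422
  warm the meltwater: 555.94 T
  water cools: 478·4.18·(T − 32.2) = 1998(T − 32.2)
2554 T = 64337 − 45578 = 18759
T ≈ 7.34 °C (positive, so assuming full melt was valid).

T_f ≈ 7.3 °C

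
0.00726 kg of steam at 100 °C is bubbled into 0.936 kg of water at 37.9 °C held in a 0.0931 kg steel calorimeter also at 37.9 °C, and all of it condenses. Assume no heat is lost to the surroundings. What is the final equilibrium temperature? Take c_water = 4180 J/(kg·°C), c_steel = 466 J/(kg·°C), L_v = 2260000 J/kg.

Energy conservation, ΣQ = 0:
steam→water at 100 °C releases m L_v = 0.00726·2260000 = 16408
  condensate cools 100→T: 0.00726·4180·(T − 100) = 30.35(T − 100)
  water warms: 0.936·4180·(T − 37.9) = 3912.5(T − 37.9)
  cup: 43.38(T − 37.9)
3986.2 T = 16408 + 3034.7 + 149927 = 169370
T ≈ 42.49 °C — below 100 °C, confirming all the steam condensed.

T_f ≈ 42.5 °C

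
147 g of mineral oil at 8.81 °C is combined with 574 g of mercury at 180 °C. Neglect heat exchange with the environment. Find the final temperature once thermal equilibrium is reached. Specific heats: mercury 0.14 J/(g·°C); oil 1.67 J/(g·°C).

T_f ≈ 51.0 °C

Conservation of energy gives ΣQ = 0:
574*0.14*(T − 180) + 147*1.67*(T − 8.81) = 0
80.36(T − 180) + 245.49(T − 8.81) = 0
325.85 T = 16628
T ≈ 51.03 °C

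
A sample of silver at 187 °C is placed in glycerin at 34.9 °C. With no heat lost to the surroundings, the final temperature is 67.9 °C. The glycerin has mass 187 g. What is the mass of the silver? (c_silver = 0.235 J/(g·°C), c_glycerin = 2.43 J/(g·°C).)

|Q_silver| = |Q_glycerin|:
m·0.235·(187 − 67.9) = 187·2.43·(67.9 − 34.9)
27.99 m = 14996  ⇒  m ≈ 535.8 g

m ≈ 536 g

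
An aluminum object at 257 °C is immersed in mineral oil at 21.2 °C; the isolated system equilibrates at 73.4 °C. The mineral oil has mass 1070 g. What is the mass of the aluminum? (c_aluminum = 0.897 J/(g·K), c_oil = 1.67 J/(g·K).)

m ≈ 566 g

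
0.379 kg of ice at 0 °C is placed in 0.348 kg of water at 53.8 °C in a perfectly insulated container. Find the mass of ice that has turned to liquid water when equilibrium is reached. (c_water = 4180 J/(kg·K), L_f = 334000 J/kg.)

Cooling the water to 0 °C releases 0.348·4180·53.8 = 78260 J.
Fully melting the ice requires m_ice L_f = 0.379·334000 = 126586 J.
That's not enough to melt it all — equilibrium is at 0 °C with ice remaining.
m_melted·334000 = 78260  ⇒  m_melted ≈ 0.2343 kg.

m_melted ≈ 0.234 kg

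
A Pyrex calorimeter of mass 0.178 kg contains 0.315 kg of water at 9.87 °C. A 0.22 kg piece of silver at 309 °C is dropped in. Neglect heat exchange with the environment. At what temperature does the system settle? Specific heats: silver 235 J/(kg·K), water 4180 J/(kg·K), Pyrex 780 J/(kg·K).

Taking heat into each body as positive, Σ m c ΔT = 0:
0.22*235*(T − 309) + 0.315*4180*(T − 9.87) + 0.178*780*(T − 9.87) = 0
51.7(T − 309) + 1316.7(T − 9.87) + 138.84(T − 9.87) = 0
(51.7 + 1316.7 + 138.84) T = 51.7*309 + 1316.7*9.87 + 138.84*9.87
T = 30341 / 1507.2 = 20.1 °C

T_f ≈ 20.1 °C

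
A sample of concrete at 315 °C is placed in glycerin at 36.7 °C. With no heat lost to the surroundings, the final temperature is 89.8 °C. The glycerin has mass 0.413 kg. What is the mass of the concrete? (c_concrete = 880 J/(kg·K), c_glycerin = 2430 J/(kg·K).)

m ≈ 0.269 kg

Energy conservation, ΣQ = 0:
m·880·(89.8 − 315) + 0.413·2430·(89.8 − 36.7) = 0
-198176 m = -53291
m = -53291/-198176 ≈ 0.2689 kg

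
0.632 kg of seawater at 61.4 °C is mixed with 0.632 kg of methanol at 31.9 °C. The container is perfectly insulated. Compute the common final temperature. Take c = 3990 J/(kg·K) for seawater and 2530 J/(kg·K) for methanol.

With ΣQ=0 the equilibrium temperature is the m·c-weighted mean:
T_f = (2521.7·61.4 + 1599·31.9) / (2521.7 + 1599)
    = 205838 / 4120.6 ≈ 49.95 °C

T_f ≈ 50.0 °C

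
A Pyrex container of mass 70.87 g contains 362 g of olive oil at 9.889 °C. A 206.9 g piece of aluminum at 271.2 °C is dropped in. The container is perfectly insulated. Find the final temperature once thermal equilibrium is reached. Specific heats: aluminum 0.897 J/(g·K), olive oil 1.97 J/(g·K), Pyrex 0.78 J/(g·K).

T_f ≈ 60.7 °C

Setting the total heat transfer to zero:
206.9*0.897*(T − 271.2) + 362*1.97*(T − 9.889) + 70.87*0.78*(T − 9.889) = 0
954.01 T = 57931
T = 57931 / 954.01 = 60.7 °C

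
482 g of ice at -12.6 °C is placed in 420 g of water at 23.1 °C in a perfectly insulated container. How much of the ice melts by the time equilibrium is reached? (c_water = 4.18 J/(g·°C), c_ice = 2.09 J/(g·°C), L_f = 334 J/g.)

Water can give up m c ΔT = 420×4.18×23.1 = 40554 J before reaching 0 °C.
Warming the ice to 0 °C takes 482×2.09×12.6 = 12693 J, leaving 27861 J for melting.
Fully melting the ice requires m_ice L_f = 482×334 = 160988 J.
27861 J < 160988 J, so only part of the ice melts and the system sits at 0 °C.
Mass melted = 27861/334 ≈ 83.42 g.

m_melted ≈ 83.4 g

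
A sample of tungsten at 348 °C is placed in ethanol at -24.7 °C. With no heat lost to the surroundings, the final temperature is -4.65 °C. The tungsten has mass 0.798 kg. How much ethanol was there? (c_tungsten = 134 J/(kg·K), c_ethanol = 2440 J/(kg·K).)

m ≈ 0.771 kg

Heat lost by the tungsten = heat gained by the ethanol:
0.798×134×(348 − -4.65) = m×2440×(-4.65 − (-24.7))
48922 m = 37710  ⇒  m ≈ 0.7708 kg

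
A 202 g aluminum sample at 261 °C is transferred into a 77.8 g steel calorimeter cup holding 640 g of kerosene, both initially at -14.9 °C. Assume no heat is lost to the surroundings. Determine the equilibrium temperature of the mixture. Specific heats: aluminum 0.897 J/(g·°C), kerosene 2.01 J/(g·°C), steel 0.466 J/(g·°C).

Setting the total heat transfer to zero:
202×0.897×(T − 261) + 640×2.01×(T − (-14.9)) + 77.8×0.466×(T − (-14.9)) = 0
1503.8 T = 27584
T ≈ 18.34 °C

T_f ≈ 18.3 °C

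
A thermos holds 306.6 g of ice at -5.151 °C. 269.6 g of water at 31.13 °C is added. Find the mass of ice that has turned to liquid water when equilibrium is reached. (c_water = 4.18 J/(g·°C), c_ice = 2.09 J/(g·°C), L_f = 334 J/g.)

Heat available from the water dropping to 0 °C: 269.6·4.18·31.13 = 35081 J.
Warming the ice to 0 °C takes 306.6·2.09·5.151 = 3300.7 J, leaving 31781 J for melting.
Melting all 306.6 g of ice would need 306.6·334 = 102404 J.
Since 31781 < 102404 J, not all the ice melts; equilibrium is at 0 °C.
Mass melted = 31781/334 ≈ 95.15 g.

m_melted ≈ 95.2 g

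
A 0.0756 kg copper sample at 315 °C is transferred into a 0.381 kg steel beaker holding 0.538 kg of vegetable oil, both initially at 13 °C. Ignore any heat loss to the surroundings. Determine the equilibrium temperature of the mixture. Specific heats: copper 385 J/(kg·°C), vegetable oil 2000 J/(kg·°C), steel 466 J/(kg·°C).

T_f ≈ 19.9 °C

Let T be the final temperature. ΣQ_i = 0:
0.0756*385*(T − 315) + 0.538*2000*(T − 13) + 0.381*466*(T − 13) = 0
29.11(T − 315) + 1076(T − 13) + 177.55(T − 13) = 0
1282.7 T = 25464
T = 25464/1282.7 ≈ 19.85 °C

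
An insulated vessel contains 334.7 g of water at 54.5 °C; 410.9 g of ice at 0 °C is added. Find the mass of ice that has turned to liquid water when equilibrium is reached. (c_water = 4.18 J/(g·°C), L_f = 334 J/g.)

Heat available from the water dropping to 0 °C: 334.7·4.18·54.5 = 76248 J.
To melt every bit of ice: 410.9·334 = 137241 J.
Since 76248 < 137241 J, not all the ice melts; equilibrium is at 0 °C.
Mass melted = 76248/334 ≈ 228.3 g.

m_melted ≈ 228 g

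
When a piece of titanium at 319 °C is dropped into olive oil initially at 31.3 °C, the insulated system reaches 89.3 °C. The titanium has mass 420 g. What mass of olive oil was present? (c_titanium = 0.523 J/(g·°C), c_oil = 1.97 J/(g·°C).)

m ≈ 442 g

Taking heat into each body as positive, Σ m c ΔT = 0:
420·0.523·(89.3 − 319) + m·1.97·(89.3 − 31.3) = 0
114.26 m = 50456
m = 50456/114.26 ≈ 441.6 g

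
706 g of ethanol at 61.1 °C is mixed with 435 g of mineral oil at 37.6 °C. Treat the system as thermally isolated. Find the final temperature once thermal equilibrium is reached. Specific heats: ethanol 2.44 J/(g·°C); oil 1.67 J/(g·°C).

With ΣQ=0 the equilibrium temperature is the m·c-weighted mean:
T_f = (1722.6*61.1 + 726.45*37.6) / (1722.6 + 726.45)
    = 132568 / 2449.1 ≈ 54.13 °C

T_f ≈ 54.1 °C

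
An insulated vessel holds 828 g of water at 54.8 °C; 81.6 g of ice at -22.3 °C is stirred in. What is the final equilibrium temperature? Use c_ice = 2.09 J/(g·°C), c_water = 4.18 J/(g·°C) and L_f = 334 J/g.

Conservation of energy gives ΣQ = 0:
ice -22.3→0 °C: 81.6×2.09×22.3 = 3803.1; latent heat to melt: 81.6×334 = 27254; meltwater 0→T: 81.6×4.18×T = 341.09 T; water cools: 828×4.18×(T − 54.8) = 3461(T − 54.8)
3802.1 T = 189665 − 31058 = 158607
T ≈ 41.72 °C — above 0 °C, consistent with complete melting.

T_f ≈ 41.7 °C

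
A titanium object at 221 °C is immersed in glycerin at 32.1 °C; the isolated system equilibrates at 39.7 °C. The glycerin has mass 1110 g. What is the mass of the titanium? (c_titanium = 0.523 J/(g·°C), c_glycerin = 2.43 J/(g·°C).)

Heat lost by the titanium = heat gained by the glycerin:
m·0.523·(221 − 39.7) = 1110·2.43·(39.7 − 32.1)
94.82 m = 20499  ⇒  m ≈ 216.2 g

m ≈ 216 g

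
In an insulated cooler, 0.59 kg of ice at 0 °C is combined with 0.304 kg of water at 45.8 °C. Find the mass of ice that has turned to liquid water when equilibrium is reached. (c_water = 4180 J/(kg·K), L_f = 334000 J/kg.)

m_melted ≈ 0.174 kg

Water can give up m c ΔT = 0.304·4180·45.8 = 58199 J before reaching 0 °C.
Melting all 0.59 kg of ice would need 0.59·334000 = 197060 J.
58199 J < 197060 J, so only part of the ice melts and the system sits at 0 °C.
m_melt = 58199 / L_f = 0.1742 kg.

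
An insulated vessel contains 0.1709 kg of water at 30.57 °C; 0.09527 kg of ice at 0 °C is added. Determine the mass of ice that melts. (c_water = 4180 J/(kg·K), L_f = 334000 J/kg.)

m_melted ≈ 0.0654 kg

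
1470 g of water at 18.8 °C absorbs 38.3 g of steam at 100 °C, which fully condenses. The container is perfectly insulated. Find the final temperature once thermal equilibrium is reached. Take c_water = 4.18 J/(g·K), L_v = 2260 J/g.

Let T be the final temperature. ΣQ_i = 0:
latent heat released on condensation: 38.3×2260 = 86558
  condensate cools 100→T: 38.3×4.18×(T − 100) = 160.09(T − 100)
  water warms: 1470×4.18×(T − 18.8) = 6144.6(T − 18.8)
6304.7 T = 86558 + 16009 + 115518 = 218086
T ≈ 34.59 °C (< 100 °C, so full condensation is consistent).

T_f ≈ 34.6 °C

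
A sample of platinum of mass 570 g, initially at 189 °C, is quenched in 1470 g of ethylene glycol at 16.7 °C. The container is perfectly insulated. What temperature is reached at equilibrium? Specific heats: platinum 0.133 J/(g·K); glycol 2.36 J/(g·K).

|Q_platinum| = |Q_glycol|:
570·0.133·(189 − T) = 1470·2.36·(T − 16.7)
75.81(189 − T) = 3469.2(T − 16.7)
3545 T = 72264  ⇒  T ≈ 20.38 °C

T_f ≈ 20.4 °C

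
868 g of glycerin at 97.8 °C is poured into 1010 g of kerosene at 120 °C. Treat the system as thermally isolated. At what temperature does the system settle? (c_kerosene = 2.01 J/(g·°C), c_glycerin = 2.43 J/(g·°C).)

Let T be the final temperature. ΣQ_i = 0:
1010·2.01·(T − 120) + 868·2.43·(T − 97.8) = 0
4139.3 T = 449896
T = 449896/4139.3 ≈ 108.69 °C

T_f ≈ 108.7 °C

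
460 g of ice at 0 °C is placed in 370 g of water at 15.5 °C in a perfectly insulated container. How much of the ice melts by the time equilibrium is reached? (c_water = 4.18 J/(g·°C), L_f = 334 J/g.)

m_melted ≈ 71.8 g

Cooling the water to 0 °C releases 370×4.18×15.5 = 23972 J.
To melt every bit of ice: 460×334 = 153640 J.
That's not enough to melt it all — equilibrium is at 0 °C with ice remaining.
m_melt = 23972 / L_f = 71.77 g.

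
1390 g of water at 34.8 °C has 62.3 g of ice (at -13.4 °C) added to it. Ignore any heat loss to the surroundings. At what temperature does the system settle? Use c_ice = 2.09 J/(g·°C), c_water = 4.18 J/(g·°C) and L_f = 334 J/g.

T_f ≈ 29.6 °C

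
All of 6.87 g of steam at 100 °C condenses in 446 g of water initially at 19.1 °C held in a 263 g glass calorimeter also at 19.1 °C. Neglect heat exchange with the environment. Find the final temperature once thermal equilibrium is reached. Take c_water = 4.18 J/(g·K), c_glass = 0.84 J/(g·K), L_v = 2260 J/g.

T_f ≈ 27.5 °C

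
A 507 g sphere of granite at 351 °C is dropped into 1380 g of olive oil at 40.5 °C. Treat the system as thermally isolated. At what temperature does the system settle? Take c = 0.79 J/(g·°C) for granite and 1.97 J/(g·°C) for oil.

T_f ≈ 80.4 °C

|Q_granite| = |Q_oil|:
507×0.79×(351 − T) = 1380×1.97×(T − 40.5)
400.53(351 − T) = 2718.6(T − 40.5)
3119.1 T = 250689  ⇒  T ≈ 80.37 °C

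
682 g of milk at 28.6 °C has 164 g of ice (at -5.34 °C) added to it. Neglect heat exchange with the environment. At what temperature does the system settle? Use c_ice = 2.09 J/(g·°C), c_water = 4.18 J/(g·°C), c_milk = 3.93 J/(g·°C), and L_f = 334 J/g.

T_f ≈ 6.0 °C

Taking heat into each body as positive, Σ m c ΔT = 0:
ice -5.34→0 °C: 164×2.09×5.34 = 1830.3
  melt ice: 164×334 = 54776
  warm the meltwater: 685.52 T
  milk cools: 682×3.93×(T − 28.6) = 2680.3(T − 28.6)
3365.8 T = 76655 − 56606 = 20049
T ≈ 5.96 °C (positive, so assuming full melt was valid).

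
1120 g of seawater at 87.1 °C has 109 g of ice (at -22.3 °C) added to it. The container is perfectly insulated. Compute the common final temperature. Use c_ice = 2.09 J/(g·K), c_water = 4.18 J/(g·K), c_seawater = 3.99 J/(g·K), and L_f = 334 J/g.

T_f ≈ 70.6 °C

Heat gained plus heat lost sum to zero:
warm ice to 0 °C: 109×2.09×(0 − (-22.3)) = 5080.2
  melt ice: 109×334 = 36406
  warm the meltwater: 455.62 T
  seawater: 4468.8(T − 87.1)
4924.4 T = 389232 − 41486 = 347746
T ≈ 70.62 °C — above 0 °C, consistent with complete melting.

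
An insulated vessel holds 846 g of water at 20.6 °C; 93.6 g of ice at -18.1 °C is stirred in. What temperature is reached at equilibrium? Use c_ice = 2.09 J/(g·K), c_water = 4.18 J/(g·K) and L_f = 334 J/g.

T_f ≈ 9.7 °C

Setting the total heat transfer to zero:
warm ice to 0 °C: 93.6×2.09×(0 − (-18.1)) = 3540.8; fusion: m_ice L_f = 93.6×334 = 31262; meltwater 0→T: 93.6×4.18×T = 391.25 T; water cools: 846×4.18×(T − 20.6) = 3536.3(T − 20.6)
3927.5 T = 72847 − 34803 = 38044
T ≈ 9.69 °C (positive, so assuming full melt was valid).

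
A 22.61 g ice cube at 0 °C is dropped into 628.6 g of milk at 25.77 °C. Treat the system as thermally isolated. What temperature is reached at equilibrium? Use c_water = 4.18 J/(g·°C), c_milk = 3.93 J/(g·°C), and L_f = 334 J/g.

T_f ≈ 21.9 °C

Let T be the final temperature. ΣQ_i = 0:
melt ice: 22.61·334 = 7551.7; meltwater 0→T: 22.61·4.18·T = 94.51 T; milk: 2470.4(T − 25.77)
2564.9 T = 63662 − 7551.7 = 56110
T ≈ 21.88 °C — above 0 °C, consistent with complete melting.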